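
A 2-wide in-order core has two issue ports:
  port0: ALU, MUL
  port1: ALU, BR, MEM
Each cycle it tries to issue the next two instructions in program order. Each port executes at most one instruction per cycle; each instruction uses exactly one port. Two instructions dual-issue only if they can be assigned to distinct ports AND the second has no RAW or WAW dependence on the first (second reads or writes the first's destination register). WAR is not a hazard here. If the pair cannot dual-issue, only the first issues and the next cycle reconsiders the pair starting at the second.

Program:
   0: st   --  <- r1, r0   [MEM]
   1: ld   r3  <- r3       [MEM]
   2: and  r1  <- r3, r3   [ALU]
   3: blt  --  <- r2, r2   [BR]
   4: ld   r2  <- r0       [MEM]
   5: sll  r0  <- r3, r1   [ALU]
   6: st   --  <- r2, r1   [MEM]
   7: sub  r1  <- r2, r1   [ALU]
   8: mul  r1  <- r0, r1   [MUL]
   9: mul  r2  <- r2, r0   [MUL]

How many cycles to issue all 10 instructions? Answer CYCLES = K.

CYCLES = 7

#0 head=0: st i0 no-port MEM/MEM
#1 head=1: ld i1 RAW r3
#2 head=2: and;blt i2,i3 2-wide
#3 head=4: ld;sll i4,i5 2-wide
#4 head=6: st;sub i6,i7 2-wide
#5 head=8: mul i8 no-port MUL/MUL
#6 head=9: mul i9 tail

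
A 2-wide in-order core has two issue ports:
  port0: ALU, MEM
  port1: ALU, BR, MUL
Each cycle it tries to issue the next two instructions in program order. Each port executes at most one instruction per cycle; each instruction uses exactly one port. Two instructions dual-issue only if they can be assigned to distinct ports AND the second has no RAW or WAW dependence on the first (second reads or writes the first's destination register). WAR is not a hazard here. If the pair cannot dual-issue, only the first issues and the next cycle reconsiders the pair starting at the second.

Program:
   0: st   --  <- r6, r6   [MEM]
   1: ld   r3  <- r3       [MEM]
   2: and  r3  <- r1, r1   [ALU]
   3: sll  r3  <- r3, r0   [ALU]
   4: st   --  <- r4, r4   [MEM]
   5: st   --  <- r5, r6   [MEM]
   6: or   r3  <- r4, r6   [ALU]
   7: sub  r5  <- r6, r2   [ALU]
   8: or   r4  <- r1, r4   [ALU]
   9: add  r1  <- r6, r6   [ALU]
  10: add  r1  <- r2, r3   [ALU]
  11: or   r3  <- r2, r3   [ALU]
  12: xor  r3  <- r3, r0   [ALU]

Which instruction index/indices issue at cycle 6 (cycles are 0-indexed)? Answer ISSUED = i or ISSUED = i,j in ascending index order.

0. st @i0  | no-port MEM/MEM
1. ld @i1  | WAW r3
2. and @i2  | RAW+WAW r3
3. sll+st @i3&i4  | 2-wide
4. st+or @i5&i6  | 2-wide
5. sub+or @i7&i8  | 2-wide
6. add @i9  | WAW r1
7. add+or @i10&i11  | 2-wide
8. xor @i12  | tail

ISSUED = 9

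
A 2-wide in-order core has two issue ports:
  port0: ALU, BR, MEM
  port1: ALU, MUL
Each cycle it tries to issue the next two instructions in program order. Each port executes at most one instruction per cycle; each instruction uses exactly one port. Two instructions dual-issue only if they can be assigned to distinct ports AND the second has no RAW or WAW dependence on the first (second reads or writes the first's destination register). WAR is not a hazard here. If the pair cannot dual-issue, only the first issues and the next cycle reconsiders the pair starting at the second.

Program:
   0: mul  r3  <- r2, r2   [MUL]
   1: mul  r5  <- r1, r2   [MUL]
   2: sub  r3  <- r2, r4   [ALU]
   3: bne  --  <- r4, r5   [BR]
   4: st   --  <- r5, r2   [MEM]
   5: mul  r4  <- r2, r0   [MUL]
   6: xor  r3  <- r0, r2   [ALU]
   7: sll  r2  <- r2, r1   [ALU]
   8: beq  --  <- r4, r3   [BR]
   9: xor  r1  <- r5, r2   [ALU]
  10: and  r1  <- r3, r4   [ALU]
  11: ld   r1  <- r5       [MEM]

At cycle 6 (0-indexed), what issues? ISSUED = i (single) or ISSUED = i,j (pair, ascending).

  cy0 -> i0 (mul.MUL) no-port MUL/MUL
  cy1 -> i1&i2 (mul.MUL/sub.ALU) dual
  cy2 -> i3 (bne.BR) no-port BR/MEM
  cy3 -> i4&i5 (st.MEM/mul.MUL) dual
  cy4 -> i6&i7 (xor.ALU/sll.ALU) dual
  cy5 -> i8&i9 (beq.BR/xor.ALU) dual
  cy6 -> i10 (and.ALU) WAW r1
  cy7 -> i11 (ld.MEM) tail

ISSUED = 10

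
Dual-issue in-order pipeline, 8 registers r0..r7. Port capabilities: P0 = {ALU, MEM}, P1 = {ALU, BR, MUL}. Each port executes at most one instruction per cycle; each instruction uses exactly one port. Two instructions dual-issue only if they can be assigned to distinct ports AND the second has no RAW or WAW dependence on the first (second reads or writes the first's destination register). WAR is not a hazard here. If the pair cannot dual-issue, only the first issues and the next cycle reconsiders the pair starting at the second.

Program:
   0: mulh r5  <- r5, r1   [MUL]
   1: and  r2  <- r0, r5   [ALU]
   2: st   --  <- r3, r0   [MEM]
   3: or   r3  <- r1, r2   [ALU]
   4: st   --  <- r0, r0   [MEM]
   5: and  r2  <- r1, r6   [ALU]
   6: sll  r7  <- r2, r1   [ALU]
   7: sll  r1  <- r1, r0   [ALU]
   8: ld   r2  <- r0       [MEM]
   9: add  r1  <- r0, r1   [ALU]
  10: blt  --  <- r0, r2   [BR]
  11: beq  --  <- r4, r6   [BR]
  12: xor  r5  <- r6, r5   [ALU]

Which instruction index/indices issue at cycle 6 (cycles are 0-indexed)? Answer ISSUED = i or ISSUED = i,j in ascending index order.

ISSUED = 10

c0: i0 mulh.MUL  RAW r5
c1: i1,i2 and.ALU st.MEM  pair
c2: i3,i4 or.ALU st.MEM  pair
c3: i5 and.ALU  RAW r2
c4: i6,i7 sll.ALU sll.ALU  pair
c5: i8,i9 ld.MEM add.ALU  pair
c6: i10 blt.BR  no-port BR/BR
c7: i11,i12 beq.BR xor.ALU  pair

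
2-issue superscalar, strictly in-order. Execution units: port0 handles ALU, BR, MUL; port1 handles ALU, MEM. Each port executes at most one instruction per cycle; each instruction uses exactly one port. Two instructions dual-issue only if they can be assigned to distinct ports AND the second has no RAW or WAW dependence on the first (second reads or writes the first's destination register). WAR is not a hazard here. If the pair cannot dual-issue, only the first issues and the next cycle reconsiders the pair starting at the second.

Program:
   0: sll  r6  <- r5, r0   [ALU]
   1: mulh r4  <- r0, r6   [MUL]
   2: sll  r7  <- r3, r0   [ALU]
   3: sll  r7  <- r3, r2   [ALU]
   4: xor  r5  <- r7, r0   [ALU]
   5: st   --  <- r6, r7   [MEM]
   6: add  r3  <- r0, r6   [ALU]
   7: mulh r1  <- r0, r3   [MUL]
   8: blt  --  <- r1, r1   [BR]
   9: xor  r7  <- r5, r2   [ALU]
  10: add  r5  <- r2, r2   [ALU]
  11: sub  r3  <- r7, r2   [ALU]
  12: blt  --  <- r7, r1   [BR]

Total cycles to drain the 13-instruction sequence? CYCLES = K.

CYCLES = 9

0. sll.ALU @i0  | RAW r6
1. mulh.MUL/sll.ALU @i1+i2  | dual
2. sll.ALU @i3  | RAW r7
3. xor.ALU/st.MEM @i4+i5  | dual
4. add.ALU @i6  | RAW r3
5. mulh.MUL @i7  | no-port MUL/BR
6. blt.BR/xor.ALU @i8+i9  | dual
7. add.ALU/sub.ALU @i10+i11  | dual
8. blt.BR @i12  | tail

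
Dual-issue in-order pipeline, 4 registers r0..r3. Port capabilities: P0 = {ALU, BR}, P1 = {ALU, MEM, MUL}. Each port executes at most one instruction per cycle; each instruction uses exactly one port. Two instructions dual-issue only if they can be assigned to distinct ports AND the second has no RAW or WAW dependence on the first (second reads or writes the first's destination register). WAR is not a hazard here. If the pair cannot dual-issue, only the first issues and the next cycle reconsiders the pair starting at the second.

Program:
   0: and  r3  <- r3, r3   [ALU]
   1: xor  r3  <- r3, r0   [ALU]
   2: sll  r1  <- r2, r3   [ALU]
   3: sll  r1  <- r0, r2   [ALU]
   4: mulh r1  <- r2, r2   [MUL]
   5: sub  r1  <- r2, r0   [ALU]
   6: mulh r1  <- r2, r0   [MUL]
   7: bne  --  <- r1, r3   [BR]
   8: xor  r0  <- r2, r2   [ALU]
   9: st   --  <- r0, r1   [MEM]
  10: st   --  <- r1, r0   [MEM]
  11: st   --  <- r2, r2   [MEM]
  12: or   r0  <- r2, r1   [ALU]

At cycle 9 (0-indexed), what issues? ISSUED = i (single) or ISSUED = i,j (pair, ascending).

ISSUED = 10

0. and.ALU @i0  | RAW+WAW r3
1. xor.ALU @i1  | RAW r3
2. sll.ALU @i2  | WAW r1
3. sll.ALU @i3  | WAW r1
4. mulh.MUL @i4  | WAW r1
5. sub.ALU @i5  | WAW r1
6. mulh.MUL @i6  | RAW r1
7. bne.BR xor.ALU @i7&i8  | 2-wide
8. st.MEM @i9  | no-port MEM/MEM
9. st.MEM @i10  | no-port MEM/MEM
10. st.MEM or.ALU @i11&i12  | 2-wide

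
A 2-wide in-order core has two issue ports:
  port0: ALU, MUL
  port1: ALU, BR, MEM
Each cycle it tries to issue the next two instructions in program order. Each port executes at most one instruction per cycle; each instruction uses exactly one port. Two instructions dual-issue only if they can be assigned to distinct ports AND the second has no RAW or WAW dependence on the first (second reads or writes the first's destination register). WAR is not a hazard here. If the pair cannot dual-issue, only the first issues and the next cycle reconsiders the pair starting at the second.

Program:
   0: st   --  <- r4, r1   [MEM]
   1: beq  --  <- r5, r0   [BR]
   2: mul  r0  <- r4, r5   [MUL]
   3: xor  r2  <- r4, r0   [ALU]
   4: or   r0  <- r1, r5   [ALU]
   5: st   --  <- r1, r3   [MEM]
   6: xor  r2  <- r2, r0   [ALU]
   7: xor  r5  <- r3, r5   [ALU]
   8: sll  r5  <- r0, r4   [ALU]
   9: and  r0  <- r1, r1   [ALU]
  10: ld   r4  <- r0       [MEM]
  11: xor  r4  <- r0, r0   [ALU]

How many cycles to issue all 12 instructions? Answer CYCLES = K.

CYCLES = 8

c0: i0 st  no-port MEM/BR
c1: i1+i2 beq/mul  2-wide
c2: i3+i4 xor/or  2-wide
c3: i5+i6 st/xor  2-wide
c4: i7 xor  WAW r5
c5: i8+i9 sll/and  2-wide
c6: i10 ld  WAW r4
c7: i11 xor  tail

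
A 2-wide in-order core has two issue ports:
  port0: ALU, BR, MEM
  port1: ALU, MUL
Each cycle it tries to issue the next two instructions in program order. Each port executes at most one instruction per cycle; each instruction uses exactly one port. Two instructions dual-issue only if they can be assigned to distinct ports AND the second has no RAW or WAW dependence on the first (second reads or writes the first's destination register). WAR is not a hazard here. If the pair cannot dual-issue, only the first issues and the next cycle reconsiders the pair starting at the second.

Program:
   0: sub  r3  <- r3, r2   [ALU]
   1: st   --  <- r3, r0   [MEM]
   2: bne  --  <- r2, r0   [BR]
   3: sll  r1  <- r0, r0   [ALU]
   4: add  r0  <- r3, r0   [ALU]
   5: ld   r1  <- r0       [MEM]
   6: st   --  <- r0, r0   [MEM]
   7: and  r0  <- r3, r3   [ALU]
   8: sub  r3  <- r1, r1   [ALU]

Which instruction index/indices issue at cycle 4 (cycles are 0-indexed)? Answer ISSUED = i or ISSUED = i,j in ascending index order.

0. sub.ALU @i0  | RAW r3
1. st.MEM @i1  | no-port MEM/BR
2. bne.BR;sll.ALU @i2,i3  | pair
3. add.ALU @i4  | RAW r0
4. ld.MEM @i5  | no-port MEM/MEM
5. st.MEM;and.ALU @i6,i7  | pair
6. sub.ALU @i8  | tail

ISSUED = 5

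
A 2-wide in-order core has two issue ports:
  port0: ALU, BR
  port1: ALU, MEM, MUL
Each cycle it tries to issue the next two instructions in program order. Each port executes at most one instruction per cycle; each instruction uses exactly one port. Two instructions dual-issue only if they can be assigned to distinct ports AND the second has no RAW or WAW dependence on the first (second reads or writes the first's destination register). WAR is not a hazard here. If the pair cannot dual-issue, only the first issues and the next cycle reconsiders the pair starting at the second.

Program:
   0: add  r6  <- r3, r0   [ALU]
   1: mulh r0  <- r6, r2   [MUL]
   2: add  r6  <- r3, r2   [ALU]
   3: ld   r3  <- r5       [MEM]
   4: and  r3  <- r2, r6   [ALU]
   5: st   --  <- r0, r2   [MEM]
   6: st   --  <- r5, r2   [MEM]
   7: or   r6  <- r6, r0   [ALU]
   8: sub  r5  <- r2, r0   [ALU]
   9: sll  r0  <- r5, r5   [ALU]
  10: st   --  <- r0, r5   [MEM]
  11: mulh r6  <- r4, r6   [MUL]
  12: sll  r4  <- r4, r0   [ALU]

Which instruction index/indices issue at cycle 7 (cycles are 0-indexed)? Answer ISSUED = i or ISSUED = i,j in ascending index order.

c0: i0 add.ALU  RAW r6
c1: i1+i2 mulh.MUL add.ALU  pair
c2: i3 ld.MEM  WAW r3
c3: i4+i5 and.ALU st.MEM  pair
c4: i6+i7 st.MEM or.ALU  pair
c5: i8 sub.ALU  RAW r5
c6: i9 sll.ALU  RAW r0
c7: i10 st.MEM  no-port MEM/MUL
c8: i11+i12 mulh.MUL sll.ALU  pair

ISSUED = 10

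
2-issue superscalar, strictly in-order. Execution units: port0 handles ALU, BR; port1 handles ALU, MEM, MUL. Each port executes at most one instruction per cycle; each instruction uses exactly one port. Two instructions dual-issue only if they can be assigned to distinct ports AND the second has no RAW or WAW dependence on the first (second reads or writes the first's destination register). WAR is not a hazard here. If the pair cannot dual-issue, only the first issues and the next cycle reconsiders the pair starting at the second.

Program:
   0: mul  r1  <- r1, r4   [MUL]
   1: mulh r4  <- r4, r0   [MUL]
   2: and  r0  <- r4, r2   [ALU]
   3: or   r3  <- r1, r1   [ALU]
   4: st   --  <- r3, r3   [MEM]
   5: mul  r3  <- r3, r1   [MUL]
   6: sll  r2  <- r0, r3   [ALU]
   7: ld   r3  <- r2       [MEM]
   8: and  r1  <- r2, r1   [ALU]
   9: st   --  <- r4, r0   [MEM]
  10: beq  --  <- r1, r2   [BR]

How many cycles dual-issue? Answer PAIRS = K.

#0 head=0: mul i0 no-port MUL/MUL
#1 head=1: mulh i1 RAW r4
#2 head=2: and or i2&i3 pair
#3 head=4: st i4 no-port MEM/MUL
#4 head=5: mul i5 RAW r3
#5 head=6: sll i6 RAW r2
#6 head=7: ld and i7&i8 pair
#7 head=9: st beq i9&i10 pair

PAIRS = 3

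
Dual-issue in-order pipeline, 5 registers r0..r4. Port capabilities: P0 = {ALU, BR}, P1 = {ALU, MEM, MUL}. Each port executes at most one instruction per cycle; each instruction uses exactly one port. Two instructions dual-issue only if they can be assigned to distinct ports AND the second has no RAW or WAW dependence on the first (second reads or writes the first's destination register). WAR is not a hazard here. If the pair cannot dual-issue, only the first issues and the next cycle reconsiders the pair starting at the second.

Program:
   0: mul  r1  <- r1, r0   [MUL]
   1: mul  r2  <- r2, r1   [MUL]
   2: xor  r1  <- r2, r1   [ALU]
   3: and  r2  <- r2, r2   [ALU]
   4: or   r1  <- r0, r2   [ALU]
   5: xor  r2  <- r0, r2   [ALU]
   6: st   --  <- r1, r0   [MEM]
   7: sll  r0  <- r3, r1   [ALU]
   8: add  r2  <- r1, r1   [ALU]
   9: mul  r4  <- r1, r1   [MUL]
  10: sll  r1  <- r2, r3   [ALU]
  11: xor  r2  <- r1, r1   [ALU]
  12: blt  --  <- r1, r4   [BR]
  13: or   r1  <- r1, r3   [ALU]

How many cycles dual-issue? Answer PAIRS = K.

PAIRS = 5

0. mul @i0  | no-port MUL/MUL
1. mul @i1  | RAW r2
2. xor and @i2&i3  | pair
3. or xor @i4&i5  | pair
4. st sll @i6&i7  | pair
5. add mul @i8&i9  | pair
6. sll @i10  | RAW r1
7. xor blt @i11&i12  | pair
8. or @i13  | tail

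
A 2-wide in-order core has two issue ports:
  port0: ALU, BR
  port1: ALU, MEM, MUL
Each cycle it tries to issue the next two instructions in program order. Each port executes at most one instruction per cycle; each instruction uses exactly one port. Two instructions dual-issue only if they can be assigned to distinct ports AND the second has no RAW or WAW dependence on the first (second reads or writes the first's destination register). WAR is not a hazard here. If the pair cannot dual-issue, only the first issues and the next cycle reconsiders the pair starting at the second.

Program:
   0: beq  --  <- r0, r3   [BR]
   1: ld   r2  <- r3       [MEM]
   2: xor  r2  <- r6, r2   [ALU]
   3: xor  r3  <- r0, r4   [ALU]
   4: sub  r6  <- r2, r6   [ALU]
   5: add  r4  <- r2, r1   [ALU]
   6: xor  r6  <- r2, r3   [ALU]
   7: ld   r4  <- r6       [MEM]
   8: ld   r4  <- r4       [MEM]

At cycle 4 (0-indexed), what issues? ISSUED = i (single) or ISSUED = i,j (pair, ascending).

t=0 i0+i1:beq.BR ld.MEM ; dual
t=1 i2+i3:xor.ALU xor.ALU ; dual
t=2 i4+i5:sub.ALU add.ALU ; dual
t=3 i6:xor.ALU ; RAW r6
t=4 i7:ld.MEM ; no-port MEM/MEM
t=5 i8:ld.MEM ; tail

ISSUED = 7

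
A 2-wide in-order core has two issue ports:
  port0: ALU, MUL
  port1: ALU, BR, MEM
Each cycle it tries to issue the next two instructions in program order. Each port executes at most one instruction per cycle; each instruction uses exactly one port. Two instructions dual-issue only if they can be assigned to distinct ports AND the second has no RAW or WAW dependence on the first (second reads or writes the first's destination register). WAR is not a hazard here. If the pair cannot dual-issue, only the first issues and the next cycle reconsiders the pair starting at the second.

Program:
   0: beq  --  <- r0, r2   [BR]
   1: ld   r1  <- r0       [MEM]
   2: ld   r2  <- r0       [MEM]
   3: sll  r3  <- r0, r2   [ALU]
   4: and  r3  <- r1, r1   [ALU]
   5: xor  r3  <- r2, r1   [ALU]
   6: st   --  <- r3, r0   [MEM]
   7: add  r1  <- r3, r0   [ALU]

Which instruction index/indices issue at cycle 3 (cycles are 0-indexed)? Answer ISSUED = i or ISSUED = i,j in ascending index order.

0. beq.BR @i0  | no-port BR/MEM
1. ld.MEM @i1  | no-port MEM/MEM
2. ld.MEM @i2  | RAW r2
3. sll.ALU @i3  | WAW r3
4. and.ALU @i4  | WAW r3
5. xor.ALU @i5  | RAW r3
6. st.MEM add.ALU @i6,i7  | 2-wide

ISSUED = 3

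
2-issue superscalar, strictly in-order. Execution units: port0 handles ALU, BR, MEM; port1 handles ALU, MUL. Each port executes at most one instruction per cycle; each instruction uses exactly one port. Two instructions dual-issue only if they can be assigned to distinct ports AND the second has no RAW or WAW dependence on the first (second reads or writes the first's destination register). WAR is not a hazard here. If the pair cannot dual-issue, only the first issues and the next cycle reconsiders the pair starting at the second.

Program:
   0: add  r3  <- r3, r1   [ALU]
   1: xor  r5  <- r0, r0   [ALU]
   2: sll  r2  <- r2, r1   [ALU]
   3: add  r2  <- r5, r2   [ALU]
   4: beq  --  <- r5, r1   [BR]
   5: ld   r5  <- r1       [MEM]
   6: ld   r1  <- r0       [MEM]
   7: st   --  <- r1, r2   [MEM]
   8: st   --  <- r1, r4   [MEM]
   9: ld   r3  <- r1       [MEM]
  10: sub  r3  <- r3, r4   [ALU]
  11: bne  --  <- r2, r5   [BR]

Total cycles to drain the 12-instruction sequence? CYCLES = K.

0. add.ALU xor.ALU @i0,i1  | 2-wide
1. sll.ALU @i2  | RAW+WAW r2
2. add.ALU beq.BR @i3,i4  | 2-wide
3. ld.MEM @i5  | no-port MEM/MEM
4. ld.MEM @i6  | no-port MEM/MEM
5. st.MEM @i7  | no-port MEM/MEM
6. st.MEM @i8  | no-port MEM/MEM
7. ld.MEM @i9  | RAW+WAW r3
8. sub.ALU bne.BR @i10,i11  | 2-wide

CYCLES = 9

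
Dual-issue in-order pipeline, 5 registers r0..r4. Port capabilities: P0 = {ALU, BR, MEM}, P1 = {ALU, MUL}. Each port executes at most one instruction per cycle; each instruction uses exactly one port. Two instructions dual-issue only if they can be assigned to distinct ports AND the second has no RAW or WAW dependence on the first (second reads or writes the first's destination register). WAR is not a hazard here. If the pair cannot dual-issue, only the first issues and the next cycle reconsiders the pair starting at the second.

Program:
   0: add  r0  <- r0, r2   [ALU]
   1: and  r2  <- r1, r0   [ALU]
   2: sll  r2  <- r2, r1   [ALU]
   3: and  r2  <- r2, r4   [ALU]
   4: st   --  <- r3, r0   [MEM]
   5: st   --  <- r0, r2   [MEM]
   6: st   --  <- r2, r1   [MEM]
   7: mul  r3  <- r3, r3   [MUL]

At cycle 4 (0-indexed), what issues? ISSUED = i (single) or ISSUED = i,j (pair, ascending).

#0 head=0: add.ALU i0 RAW r0
#1 head=1: and.ALU i1 RAW+WAW r2
#2 head=2: sll.ALU i2 RAW+WAW r2
#3 head=3: and.ALU+st.MEM i3/i4 pair
#4 head=5: st.MEM i5 no-port MEM/MEM
#5 head=6: st.MEM+mul.MUL i6/i7 pair

ISSUED = 5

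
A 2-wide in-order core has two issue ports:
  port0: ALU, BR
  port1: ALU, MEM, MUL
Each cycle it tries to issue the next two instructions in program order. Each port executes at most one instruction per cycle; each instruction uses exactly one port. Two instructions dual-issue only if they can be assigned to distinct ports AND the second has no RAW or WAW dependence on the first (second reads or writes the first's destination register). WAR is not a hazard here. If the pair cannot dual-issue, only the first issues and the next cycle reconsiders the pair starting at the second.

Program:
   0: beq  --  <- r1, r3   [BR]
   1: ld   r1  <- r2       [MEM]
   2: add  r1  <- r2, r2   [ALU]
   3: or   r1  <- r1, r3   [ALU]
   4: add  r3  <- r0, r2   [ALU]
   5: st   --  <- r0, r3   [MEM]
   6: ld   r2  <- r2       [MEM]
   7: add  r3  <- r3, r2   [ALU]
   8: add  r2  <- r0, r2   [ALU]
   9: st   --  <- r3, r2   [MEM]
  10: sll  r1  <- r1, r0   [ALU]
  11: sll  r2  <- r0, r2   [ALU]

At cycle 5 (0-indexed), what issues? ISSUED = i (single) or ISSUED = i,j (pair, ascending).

c0: i0+i1 beq+ld  dual
c1: i2 add  RAW+WAW r1
c2: i3+i4 or+add  dual
c3: i5 st  no-port MEM/MEM
c4: i6 ld  RAW r2
c5: i7+i8 add+add  dual
c6: i9+i10 st+sll  dual
c7: i11 sll  tail

ISSUED = 7,8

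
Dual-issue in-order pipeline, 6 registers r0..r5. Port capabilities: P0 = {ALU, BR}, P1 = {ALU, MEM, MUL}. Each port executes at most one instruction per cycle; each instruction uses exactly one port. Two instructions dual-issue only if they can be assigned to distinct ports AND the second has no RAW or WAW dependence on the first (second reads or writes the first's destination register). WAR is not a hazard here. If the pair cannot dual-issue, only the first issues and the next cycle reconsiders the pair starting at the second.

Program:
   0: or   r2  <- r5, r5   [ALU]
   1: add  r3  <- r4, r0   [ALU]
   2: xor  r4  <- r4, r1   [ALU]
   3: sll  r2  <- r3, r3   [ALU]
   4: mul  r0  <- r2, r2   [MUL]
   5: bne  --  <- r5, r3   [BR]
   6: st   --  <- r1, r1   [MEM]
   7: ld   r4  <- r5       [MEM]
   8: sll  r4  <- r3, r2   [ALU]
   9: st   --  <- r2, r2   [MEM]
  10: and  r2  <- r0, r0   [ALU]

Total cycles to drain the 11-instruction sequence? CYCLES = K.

c0: i0/i1 or;add  pair
c1: i2/i3 xor;sll  pair
c2: i4/i5 mul;bne  pair
c3: i6 st  no-port MEM/MEM
c4: i7 ld  WAW r4
c5: i8/i9 sll;st  pair
c6: i10 and  tail

CYCLES = 7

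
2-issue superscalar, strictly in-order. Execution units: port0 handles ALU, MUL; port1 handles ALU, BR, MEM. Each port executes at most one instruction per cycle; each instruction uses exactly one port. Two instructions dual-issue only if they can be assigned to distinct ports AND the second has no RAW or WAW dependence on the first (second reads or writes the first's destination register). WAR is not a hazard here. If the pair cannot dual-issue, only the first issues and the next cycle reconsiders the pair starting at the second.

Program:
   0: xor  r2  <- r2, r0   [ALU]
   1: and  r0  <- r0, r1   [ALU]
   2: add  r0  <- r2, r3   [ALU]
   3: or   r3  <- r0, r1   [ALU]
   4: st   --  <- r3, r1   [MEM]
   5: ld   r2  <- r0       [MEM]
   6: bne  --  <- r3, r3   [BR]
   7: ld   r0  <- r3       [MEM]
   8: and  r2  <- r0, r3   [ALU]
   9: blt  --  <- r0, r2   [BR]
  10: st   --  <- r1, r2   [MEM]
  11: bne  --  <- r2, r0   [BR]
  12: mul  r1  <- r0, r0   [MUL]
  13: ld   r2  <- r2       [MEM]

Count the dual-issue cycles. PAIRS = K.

0. xor/and @i0/i1  | 2-wide
1. add @i2  | RAW r0
2. or @i3  | RAW r3
3. st @i4  | no-port MEM/MEM
4. ld @i5  | no-port MEM/BR
5. bne @i6  | no-port BR/MEM
6. ld @i7  | RAW r0
7. and @i8  | RAW r2
8. blt @i9  | no-port BR/MEM
9. st @i10  | no-port MEM/BR
10. bne/mul @i11/i12  | 2-wide
11. ld @i13  | tail

PAIRS = 2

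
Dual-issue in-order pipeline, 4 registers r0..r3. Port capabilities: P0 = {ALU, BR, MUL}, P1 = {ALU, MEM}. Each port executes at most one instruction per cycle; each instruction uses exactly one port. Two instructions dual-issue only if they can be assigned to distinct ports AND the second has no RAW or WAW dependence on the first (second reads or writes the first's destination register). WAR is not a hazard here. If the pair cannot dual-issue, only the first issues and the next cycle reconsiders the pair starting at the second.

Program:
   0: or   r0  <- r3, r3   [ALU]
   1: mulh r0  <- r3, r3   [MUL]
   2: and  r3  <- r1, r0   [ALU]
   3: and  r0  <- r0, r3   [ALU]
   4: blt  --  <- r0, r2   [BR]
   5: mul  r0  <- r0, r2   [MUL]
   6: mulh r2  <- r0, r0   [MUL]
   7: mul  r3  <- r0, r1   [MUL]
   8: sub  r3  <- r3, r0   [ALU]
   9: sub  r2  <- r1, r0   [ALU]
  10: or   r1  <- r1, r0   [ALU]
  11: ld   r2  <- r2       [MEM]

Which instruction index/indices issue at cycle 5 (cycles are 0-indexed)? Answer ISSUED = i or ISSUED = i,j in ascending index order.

ISSUED = 5

0. or.ALU @i0  | WAW r0
1. mulh.MUL @i1  | RAW r0
2. and.ALU @i2  | RAW r3
3. and.ALU @i3  | RAW r0
4. blt.BR @i4  | no-port BR/MUL
5. mul.MUL @i5  | no-port MUL/MUL
6. mulh.MUL @i6  | no-port MUL/MUL
7. mul.MUL @i7  | RAW+WAW r3
8. sub.ALU/sub.ALU @i8+i9  | dual
9. or.ALU/ld.MEM @i10+i11  | dual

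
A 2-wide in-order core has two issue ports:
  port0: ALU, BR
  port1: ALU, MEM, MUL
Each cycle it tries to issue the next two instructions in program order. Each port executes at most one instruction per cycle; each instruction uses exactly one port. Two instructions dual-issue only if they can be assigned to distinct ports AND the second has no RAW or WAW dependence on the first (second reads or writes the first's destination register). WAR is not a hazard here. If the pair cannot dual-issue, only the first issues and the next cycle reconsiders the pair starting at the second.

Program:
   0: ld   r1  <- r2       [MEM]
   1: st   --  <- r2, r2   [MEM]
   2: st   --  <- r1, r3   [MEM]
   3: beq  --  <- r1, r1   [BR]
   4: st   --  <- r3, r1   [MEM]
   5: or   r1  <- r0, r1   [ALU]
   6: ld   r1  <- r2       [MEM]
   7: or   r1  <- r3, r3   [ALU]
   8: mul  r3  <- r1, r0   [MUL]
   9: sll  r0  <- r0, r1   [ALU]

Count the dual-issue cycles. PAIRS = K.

PAIRS = 3

#0 head=0: ld i0 no-port MEM/MEM
#1 head=1: st i1 no-port MEM/MEM
#2 head=2: st/beq i2&i3 pair
#3 head=4: st/or i4&i5 pair
#4 head=6: ld i6 WAW r1
#5 head=7: or i7 RAW r1
#6 head=8: mul/sll i8&i9 pair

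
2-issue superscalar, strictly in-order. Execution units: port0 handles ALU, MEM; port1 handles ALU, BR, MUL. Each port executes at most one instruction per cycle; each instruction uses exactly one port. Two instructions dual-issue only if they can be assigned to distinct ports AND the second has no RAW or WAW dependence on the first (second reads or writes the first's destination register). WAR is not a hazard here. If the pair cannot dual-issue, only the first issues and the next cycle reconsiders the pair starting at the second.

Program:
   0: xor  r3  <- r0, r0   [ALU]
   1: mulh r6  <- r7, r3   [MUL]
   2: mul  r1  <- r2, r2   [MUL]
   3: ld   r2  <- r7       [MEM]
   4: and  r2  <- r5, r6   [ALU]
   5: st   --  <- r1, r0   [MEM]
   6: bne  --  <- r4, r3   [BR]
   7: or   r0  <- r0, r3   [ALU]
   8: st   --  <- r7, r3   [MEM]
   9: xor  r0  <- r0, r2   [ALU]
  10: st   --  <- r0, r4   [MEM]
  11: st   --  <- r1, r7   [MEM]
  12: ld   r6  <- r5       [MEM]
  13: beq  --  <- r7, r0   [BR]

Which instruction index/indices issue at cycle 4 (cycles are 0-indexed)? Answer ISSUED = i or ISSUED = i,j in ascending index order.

c0: i0 xor  RAW r3
c1: i1 mulh  no-port MUL/MUL
c2: i2,i3 mul+ld  pair
c3: i4,i5 and+st  pair
c4: i6,i7 bne+or  pair
c5: i8,i9 st+xor  pair
c6: i10 st  no-port MEM/MEM
c7: i11 st  no-port MEM/MEM
c8: i12,i13 ld+beq  pair

ISSUED = 6,7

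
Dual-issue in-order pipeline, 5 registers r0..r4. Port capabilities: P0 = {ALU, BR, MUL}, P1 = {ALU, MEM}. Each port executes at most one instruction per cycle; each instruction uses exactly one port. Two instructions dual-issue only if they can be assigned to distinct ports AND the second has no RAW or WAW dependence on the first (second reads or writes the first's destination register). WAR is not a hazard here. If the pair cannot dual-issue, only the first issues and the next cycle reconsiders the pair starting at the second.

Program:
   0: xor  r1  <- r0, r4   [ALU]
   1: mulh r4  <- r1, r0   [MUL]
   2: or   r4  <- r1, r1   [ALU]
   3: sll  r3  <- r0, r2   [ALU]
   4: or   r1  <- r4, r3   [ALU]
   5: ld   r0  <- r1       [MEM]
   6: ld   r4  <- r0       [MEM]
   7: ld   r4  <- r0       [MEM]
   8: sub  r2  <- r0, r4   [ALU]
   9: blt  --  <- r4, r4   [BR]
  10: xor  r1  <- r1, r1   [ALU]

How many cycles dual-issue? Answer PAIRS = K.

0. xor.ALU @i0  | RAW r1
1. mulh.MUL @i1  | WAW r4
2. or.ALU;sll.ALU @i2+i3  | pair
3. or.ALU @i4  | RAW r1
4. ld.MEM @i5  | no-port MEM/MEM
5. ld.MEM @i6  | no-port MEM/MEM
6. ld.MEM @i7  | RAW r4
7. sub.ALU;blt.BR @i8+i9  | pair
8. xor.ALU @i10  | tail

PAIRS = 2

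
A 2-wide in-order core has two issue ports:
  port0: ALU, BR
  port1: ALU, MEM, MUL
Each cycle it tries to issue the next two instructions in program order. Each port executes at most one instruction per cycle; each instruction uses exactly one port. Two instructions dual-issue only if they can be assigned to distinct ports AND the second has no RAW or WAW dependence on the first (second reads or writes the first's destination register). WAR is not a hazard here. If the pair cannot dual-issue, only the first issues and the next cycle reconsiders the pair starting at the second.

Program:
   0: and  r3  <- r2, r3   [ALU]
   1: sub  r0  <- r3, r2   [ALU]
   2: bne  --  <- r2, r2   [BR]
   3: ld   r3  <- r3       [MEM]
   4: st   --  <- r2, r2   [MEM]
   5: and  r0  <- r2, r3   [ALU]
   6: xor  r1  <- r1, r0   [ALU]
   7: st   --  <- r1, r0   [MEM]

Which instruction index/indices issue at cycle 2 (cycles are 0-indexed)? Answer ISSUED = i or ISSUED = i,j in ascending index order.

t=0 i0:and.ALU ; RAW r3
t=1 i1+i2:sub.ALU;bne.BR ; pair
t=2 i3:ld.MEM ; no-port MEM/MEM
t=3 i4+i5:st.MEM;and.ALU ; pair
t=4 i6:xor.ALU ; RAW r1
t=5 i7:st.MEM ; tail

ISSUED = 3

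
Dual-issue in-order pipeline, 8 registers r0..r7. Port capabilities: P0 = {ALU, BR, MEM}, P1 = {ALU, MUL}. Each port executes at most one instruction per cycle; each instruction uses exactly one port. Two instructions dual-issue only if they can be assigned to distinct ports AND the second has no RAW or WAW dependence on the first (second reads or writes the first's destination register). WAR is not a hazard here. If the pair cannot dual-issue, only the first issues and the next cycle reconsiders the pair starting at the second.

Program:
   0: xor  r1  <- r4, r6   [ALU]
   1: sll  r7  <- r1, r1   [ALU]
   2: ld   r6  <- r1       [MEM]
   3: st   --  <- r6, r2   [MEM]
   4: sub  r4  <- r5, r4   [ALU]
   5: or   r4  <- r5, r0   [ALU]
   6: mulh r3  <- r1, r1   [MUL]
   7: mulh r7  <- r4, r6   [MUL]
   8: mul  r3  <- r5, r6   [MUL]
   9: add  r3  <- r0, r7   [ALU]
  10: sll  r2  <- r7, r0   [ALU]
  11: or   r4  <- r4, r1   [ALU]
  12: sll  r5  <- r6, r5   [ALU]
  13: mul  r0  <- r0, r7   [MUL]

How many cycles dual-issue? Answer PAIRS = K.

#0 head=0: xor.ALU i0 RAW r1
#1 head=1: sll.ALU+ld.MEM i1&i2 2-wide
#2 head=3: st.MEM+sub.ALU i3&i4 2-wide
#3 head=5: or.ALU+mulh.MUL i5&i6 2-wide
#4 head=7: mulh.MUL i7 no-port MUL/MUL
#5 head=8: mul.MUL i8 WAW r3
#6 head=9: add.ALU+sll.ALU i9&i10 2-wide
#7 head=11: or.ALU+sll.ALU i11&i12 2-wide
#8 head=13: mul.MUL i13 tail

PAIRS = 5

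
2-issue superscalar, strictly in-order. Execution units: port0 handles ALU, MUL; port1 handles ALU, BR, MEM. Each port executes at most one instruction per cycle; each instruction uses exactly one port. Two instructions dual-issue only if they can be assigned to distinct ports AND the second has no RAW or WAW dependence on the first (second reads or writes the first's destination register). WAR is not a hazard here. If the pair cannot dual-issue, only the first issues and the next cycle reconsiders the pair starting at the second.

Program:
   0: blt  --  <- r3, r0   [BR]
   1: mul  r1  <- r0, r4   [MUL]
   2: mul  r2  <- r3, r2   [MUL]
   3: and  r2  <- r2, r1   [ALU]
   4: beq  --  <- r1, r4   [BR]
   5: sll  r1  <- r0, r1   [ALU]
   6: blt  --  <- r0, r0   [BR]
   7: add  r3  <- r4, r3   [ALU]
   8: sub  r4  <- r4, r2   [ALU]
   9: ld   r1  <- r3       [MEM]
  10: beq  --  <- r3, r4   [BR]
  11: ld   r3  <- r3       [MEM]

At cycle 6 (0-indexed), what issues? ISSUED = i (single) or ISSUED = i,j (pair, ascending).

ISSUED = 10

0. blt+mul @i0,i1  | dual
1. mul @i2  | RAW+WAW r2
2. and+beq @i3,i4  | dual
3. sll+blt @i5,i6  | dual
4. add+sub @i7,i8  | dual
5. ld @i9  | no-port MEM/BR
6. beq @i10  | no-port BR/MEM
7. ld @i11  | tail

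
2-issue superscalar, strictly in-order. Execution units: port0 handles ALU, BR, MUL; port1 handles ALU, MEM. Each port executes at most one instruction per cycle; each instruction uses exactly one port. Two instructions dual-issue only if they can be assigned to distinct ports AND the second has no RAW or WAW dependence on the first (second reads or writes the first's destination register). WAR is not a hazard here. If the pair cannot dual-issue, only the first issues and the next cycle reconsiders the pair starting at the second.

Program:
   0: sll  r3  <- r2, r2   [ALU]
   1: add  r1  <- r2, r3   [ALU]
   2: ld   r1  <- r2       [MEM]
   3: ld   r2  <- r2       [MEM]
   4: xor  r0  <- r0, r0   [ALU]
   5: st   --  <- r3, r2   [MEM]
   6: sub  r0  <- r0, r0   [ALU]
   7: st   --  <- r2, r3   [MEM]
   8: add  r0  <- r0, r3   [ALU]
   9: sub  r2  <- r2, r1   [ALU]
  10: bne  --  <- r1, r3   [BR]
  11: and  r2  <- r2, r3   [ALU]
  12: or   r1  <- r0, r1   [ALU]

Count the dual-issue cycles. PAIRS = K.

PAIRS = 5

c0: i0 sll.ALU  RAW r3
c1: i1 add.ALU  WAW r1
c2: i2 ld.MEM  no-port MEM/MEM
c3: i3,i4 ld.MEM;xor.ALU  dual
c4: i5,i6 st.MEM;sub.ALU  dual
c5: i7,i8 st.MEM;add.ALU  dual
c6: i9,i10 sub.ALU;bne.BR  dual
c7: i11,i12 and.ALU;or.ALU  dual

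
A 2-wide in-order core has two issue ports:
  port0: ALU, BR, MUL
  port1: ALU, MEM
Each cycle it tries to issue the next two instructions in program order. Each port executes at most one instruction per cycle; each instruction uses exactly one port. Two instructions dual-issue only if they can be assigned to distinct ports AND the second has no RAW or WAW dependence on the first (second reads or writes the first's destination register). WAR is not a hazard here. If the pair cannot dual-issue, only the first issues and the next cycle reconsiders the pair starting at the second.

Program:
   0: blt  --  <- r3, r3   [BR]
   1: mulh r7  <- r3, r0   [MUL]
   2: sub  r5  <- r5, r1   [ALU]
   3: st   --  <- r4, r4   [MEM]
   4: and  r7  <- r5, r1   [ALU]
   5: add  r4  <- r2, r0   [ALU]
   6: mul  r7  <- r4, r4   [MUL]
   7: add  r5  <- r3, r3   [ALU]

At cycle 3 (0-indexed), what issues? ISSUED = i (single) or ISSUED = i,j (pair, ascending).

ISSUED = 5

  cy0 -> i0 (blt.BR) no-port BR/MUL
  cy1 -> i1/i2 (mulh.MUL+sub.ALU) dual
  cy2 -> i3/i4 (st.MEM+and.ALU) dual
  cy3 -> i5 (add.ALU) RAW r4
  cy4 -> i6/i7 (mul.MUL+add.ALU) dual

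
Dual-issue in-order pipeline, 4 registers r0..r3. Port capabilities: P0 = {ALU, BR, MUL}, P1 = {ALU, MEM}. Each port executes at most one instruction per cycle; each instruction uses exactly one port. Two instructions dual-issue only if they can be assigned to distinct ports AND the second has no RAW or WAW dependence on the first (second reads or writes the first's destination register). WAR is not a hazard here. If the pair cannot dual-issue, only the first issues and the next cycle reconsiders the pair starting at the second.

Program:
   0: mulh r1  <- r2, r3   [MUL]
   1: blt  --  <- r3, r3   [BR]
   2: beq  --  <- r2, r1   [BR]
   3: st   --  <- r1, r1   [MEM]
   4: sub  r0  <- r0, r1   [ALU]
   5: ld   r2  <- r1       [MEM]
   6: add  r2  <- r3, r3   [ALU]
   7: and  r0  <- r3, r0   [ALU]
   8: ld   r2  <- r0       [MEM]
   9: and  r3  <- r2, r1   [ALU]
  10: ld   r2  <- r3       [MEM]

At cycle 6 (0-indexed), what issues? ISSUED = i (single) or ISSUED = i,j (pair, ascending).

[0] i0  mulh.MUL  -- no-port MUL/BR
[1] i1  blt.BR  -- no-port BR/BR
[2] i2/i3  beq.BR st.MEM  -- pair
[3] i4/i5  sub.ALU ld.MEM  -- pair
[4] i6/i7  add.ALU and.ALU  -- pair
[5] i8  ld.MEM  -- RAW r2
[6] i9  and.ALU  -- RAW r3
[7] i10  ld.MEM  -- tail

ISSUED = 9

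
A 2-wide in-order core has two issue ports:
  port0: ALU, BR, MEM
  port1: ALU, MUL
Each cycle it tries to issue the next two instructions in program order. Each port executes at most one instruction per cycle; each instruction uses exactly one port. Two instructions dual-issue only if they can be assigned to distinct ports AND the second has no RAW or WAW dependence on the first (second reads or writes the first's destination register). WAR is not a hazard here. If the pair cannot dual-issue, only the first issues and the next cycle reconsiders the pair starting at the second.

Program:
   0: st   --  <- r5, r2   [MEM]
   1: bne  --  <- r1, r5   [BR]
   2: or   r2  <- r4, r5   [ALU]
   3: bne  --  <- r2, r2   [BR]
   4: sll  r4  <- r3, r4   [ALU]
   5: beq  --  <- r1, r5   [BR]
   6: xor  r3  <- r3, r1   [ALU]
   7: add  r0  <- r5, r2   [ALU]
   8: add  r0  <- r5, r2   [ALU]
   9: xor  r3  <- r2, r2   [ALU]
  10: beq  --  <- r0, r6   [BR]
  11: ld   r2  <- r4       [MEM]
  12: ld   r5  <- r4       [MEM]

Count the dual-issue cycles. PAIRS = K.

PAIRS = 4

t=0 i0:st ; no-port MEM/BR
t=1 i1&i2:bne or ; dual
t=2 i3&i4:bne sll ; dual
t=3 i5&i6:beq xor ; dual
t=4 i7:add ; WAW r0
t=5 i8&i9:add xor ; dual
t=6 i10:beq ; no-port BR/MEM
t=7 i11:ld ; no-port MEM/MEM
t=8 i12:ld ; tail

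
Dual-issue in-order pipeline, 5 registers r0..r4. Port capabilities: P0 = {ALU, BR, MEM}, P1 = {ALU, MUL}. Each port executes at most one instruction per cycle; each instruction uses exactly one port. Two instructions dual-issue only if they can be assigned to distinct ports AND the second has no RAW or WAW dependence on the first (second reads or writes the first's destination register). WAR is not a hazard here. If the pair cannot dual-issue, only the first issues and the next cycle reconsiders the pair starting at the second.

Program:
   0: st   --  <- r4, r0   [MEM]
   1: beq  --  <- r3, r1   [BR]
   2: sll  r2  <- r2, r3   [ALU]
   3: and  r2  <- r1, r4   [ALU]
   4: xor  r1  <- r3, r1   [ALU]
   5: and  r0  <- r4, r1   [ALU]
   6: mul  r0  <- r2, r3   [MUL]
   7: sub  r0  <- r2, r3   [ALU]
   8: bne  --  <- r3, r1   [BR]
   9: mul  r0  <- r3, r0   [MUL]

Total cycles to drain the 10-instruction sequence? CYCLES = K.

CYCLES = 7

0. st.MEM @i0  | no-port MEM/BR
1. beq.BR sll.ALU @i1,i2  | pair
2. and.ALU xor.ALU @i3,i4  | pair
3. and.ALU @i5  | WAW r0
4. mul.MUL @i6  | WAW r0
5. sub.ALU bne.BR @i7,i8  | pair
6. mul.MUL @i9  | tail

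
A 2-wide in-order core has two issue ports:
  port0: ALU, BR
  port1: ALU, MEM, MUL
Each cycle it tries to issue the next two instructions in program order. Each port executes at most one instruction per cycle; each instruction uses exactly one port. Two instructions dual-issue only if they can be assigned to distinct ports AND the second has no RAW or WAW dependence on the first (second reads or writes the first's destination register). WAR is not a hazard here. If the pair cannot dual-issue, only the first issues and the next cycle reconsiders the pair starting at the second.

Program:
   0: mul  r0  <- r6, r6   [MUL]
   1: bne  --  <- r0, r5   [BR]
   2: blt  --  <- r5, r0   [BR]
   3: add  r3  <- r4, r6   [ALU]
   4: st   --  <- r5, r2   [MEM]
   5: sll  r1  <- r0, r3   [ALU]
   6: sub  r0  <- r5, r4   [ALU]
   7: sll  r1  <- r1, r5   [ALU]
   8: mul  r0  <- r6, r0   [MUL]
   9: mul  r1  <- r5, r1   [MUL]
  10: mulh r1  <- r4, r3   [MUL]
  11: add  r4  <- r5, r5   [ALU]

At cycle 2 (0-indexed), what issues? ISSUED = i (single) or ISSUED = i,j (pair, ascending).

c0: i0 mul  RAW r0
c1: i1 bne  no-port BR/BR
c2: i2,i3 blt/add  dual
c3: i4,i5 st/sll  dual
c4: i6,i7 sub/sll  dual
c5: i8 mul  no-port MUL/MUL
c6: i9 mul  no-port MUL/MUL
c7: i10,i11 mulh/add  dual

ISSUED = 2,3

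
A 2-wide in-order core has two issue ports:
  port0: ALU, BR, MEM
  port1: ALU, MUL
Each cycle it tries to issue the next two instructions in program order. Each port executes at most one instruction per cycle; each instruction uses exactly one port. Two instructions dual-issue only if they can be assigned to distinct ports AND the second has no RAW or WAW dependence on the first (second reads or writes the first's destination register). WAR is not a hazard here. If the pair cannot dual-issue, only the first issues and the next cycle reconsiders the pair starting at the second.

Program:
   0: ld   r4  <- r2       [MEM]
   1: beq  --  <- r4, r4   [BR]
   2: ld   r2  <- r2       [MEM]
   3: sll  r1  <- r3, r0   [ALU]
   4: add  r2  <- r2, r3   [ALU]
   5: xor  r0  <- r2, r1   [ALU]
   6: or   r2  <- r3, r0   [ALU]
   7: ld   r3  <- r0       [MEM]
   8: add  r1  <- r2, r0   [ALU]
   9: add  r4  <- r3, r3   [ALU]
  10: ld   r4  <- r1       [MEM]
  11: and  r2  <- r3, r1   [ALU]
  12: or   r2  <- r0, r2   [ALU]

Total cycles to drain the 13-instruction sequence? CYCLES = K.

CYCLES = 9

#0 head=0: ld i0 no-port MEM/BR
#1 head=1: beq i1 no-port BR/MEM
#2 head=2: ld;sll i2/i3 pair
#3 head=4: add i4 RAW r2
#4 head=5: xor i5 RAW r0
#5 head=6: or;ld i6/i7 pair
#6 head=8: add;add i8/i9 pair
#7 head=10: ld;and i10/i11 pair
#8 head=12: or i12 tail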